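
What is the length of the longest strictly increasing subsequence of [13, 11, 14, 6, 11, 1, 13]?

One longest increasing subsequence is 6, 11, 13 (positions 4,5,7), of length 3; no longer one exists.

3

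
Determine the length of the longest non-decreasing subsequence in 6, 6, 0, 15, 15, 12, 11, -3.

4

Scanning left to right, the best length ending at each element is: 6→1, 6→2, 0→1, 15→3, 15→4, 12→3, 11→3, -3→1.
So the longest non-decreasing subsequence has length 4, e.g. 6, 6, 15, 15.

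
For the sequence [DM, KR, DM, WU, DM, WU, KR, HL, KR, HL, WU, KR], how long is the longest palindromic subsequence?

7

Using dp[i][j] = 2 + dp[i+1][j−1] if the ends match, else max(dp[i+1][j], dp[i][j−1]):
dp[1][12] = 7. A witness is KR WU HL KR HL WU KR at positions 2,4,8,9,10,11,12.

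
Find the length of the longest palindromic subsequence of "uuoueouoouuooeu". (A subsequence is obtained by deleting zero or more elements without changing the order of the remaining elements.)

Using dp[i][j] = 2 + dp[i+1][j−1] if the ends match, else max(dp[i+1][j], dp[i][j−1]):
dp[1][15] = 10. A witness is ueoouuooeu at positions 1,5,6,8,10,11,12,13,14,15.

10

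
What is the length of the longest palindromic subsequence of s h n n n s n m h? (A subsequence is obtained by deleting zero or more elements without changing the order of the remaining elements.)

6

Using dp[i][j] = 2 + dp[i+1][j−1] if the ends match, else max(dp[i+1][j], dp[i][j−1]):
dp[1][9] = 6. A witness is hnnnnh at positions 2,3,4,5,7,9.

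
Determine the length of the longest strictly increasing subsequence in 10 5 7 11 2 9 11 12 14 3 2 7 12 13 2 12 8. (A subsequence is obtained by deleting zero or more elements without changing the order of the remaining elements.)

One longest increasing subsequence is 5, 7, 9, 11, 12, 14 (positions 2,3,6,7,8,9), of length 6; no longer one exists.

6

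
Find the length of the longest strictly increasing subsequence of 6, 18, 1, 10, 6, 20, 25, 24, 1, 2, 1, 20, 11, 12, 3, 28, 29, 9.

Scanning left to right, the best length ending at each element is: 6→1, 18→2, 1→1, 10→2, 6→2, 20→3, 25→4, 24→4, 1→1, 2→2, 1→1, 20→3, 11→3, 12→4, 3→3, 28→5, 29→6, 9→4.
So the longest increasing subsequence has length 6, e.g. 6, 18, 20, 25, 28, 29.

6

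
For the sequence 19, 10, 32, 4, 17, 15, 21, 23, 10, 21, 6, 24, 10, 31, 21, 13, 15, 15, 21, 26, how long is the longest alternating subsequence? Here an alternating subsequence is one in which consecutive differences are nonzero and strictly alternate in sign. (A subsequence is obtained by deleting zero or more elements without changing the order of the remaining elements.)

Track the best alternating length ending on an up-step vs a down-step at each position: up/down = 1/1, 1/2, 3/1, 1/4, 5/4, 5/6, 7/4, 7/4, 5/8, 9/8, 5/10, 11/4, 11/12, 13/4, 13/14, 13/14, 15/14, 15/14, 15/14, 15/14.
The maximum over both is 15; one such subsequence is 19, 10, 32, 4, 17, 15, 21, 10, 21, 6, 24, 10, 31, 13, 15.

15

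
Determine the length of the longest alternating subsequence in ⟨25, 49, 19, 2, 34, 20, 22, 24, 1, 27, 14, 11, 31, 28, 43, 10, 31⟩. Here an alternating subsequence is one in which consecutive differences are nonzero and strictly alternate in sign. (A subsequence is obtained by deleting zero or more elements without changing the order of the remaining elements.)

14

Track the best alternating length ending on an up-step vs a down-step at each position: up/down = 1/1, 2/1, 1/3, 1/3, 4/3, 4/5, 6/5, 6/5, 1/7, 8/5, 8/9, 8/9, 10/5, 10/11, 12/3, 8/13, 14/13.
The maximum over both is 14; one such subsequence is 25, 49, 19, 34, 20, 22, 1, 27, 14, 31, 28, 43, 10, 31.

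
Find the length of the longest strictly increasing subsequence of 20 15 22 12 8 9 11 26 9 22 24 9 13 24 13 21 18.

5

Let dp[i] be the longest increasing subsequence ending at position i. Then dp = [1, 1, 2, 1, 1, 2, 3, 4, 2, 4, 5, 2, 4, 5, 4, 5, 5].
The maximum is 5; one witness is 8, 9, 11, 22, 24 at positions 5,6,7,10,11.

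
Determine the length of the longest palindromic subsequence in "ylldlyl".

5

One longest palindromic subsequence is lldll (positions 2,3,4,5,7); it reads the same forward and backward, and the interval DP gives dp[1][7] = 5.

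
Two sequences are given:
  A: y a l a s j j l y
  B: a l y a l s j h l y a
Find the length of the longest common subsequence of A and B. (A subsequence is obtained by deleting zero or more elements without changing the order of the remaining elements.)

Backtracking the LCS table gives one alignment: y (A1,B3) → a (A2,B4) → l (A3,B5) → s (A5,B6) → j (A6,B7) → l (A8,B9) → y (A9,B10).
So the longest common subsequence has length 7.

7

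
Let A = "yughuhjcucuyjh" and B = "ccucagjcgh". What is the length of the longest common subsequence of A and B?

A longest common subsequence is ugjch (length 5); the LCS DP confirms no longer common subsequence exists.

5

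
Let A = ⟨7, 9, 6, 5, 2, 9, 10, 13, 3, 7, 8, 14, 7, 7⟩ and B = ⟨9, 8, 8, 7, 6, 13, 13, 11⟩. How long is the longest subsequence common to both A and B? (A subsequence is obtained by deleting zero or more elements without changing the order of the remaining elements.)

3

A longest common subsequence is 7, 6, 13 (length 3); the LCS DP confirms no longer common subsequence exists.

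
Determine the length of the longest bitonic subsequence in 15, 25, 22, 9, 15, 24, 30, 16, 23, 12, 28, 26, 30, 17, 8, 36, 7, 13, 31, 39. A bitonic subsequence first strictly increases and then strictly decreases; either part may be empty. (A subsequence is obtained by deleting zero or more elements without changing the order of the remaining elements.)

Let inc[i] be the LIS ending at i and dec[i] the longest strictly decreasing subsequence starting at i. inc = [1, 2, 2, 1, 2, 3, 4, 3, 4, 2, 5, 5, 6, 4, 1, 7, 1, 3, 7, 8], dec = [4, 6, 5, 3, 4, 5, 6, 4, 4, 3, 5, 4, 4, 3, 2, 2, 1, 1, 1, 1].
max_i inc[i]+dec[i]−1 = 9, with one witness 15, 22, 24, 30, 28, 26, 17, 8, 7.

9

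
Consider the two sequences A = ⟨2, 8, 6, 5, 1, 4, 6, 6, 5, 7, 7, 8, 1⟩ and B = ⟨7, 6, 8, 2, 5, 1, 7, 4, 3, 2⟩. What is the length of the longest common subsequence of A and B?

Backtracking the LCS table gives one alignment: 2 (A1,B4) → 5 (A4,B5) → 1 (A5,B6) → 4 (A6,B8).
So the longest common subsequence has length 4.

4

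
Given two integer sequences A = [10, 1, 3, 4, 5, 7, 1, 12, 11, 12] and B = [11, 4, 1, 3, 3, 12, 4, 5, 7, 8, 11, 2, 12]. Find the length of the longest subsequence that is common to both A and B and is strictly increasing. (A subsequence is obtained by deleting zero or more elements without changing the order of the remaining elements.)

A longest common strictly increasing subsequence is 1, 3, 4, 5, 7, 11, 12 (length 7); it appears in order in both A and B, and no longer such subsequence exists.

7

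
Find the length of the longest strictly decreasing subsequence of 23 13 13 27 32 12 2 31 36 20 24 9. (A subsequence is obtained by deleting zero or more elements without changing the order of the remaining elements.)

One longest decreasing subsequence is 23, 13, 12, 2 (positions 1,2,6,7), of length 4; no longer one exists.

4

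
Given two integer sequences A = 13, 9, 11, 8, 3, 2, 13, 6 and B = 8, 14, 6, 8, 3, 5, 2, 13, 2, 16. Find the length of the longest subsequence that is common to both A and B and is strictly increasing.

2

A longest common strictly increasing subsequence is 8, 13 (length 2); it appears in order in both A and B, and no longer such subsequence exists.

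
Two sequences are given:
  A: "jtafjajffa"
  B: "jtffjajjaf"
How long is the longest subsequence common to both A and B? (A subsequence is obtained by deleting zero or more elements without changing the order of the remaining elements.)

7

Backtracking the LCS table gives one alignment: j (A1,B1) → t (A2,B2) → f (A4,B4) → j (A5,B5) → a (A6,B6) → j (A7,B8) → f (A9,B10).
So the longest common subsequence has length 7.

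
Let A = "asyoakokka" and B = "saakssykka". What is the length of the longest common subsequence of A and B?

Backtracking the LCS table gives one alignment: a (A1,B3) → s (A2,B6) → y (A3,B7) → k (A8,B8) → k (A9,B9) → a (A10,B10).
So the longest common subsequence has length 6.

6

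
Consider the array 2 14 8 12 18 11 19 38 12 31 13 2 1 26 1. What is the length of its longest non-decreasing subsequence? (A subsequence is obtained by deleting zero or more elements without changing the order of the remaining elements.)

6

Scanning left to right, the best length ending at each element is: 2→1, 14→2, 8→2, 12→3, 18→4, 11→3, 19→5, 38→6, 12→4, 31→6, 13→5, 2→2, 1→1, 26→6, 1→2.
So the longest non-decreasing subsequence has length 6, e.g. 2, 8, 12, 18, 19, 38.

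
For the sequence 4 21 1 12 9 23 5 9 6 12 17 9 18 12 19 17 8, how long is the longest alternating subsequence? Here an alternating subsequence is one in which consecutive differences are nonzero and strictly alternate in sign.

A longest alternating subsequence is 4, 21, 1, 12, 9, 23, 5, 9, 6, 12, 9, 18, 12, 19, 17 (positions 1,2,3,4,5,6,7,8,9,10,12,13,14,15,16); its 14 consecutive differences strictly alternate in sign, and length 15 is optimal.

15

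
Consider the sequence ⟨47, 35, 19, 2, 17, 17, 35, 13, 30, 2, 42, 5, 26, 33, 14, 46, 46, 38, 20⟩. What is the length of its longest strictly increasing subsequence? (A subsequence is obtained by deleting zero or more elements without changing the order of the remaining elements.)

One longest increasing subsequence is 2, 17, 35, 42, 46 (positions 4,5,7,11,16), of length 5; no longer one exists.

5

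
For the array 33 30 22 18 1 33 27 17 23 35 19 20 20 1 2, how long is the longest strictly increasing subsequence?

4

Scanning left to right, the best length ending at each element is: 33→1, 30→1, 22→1, 18→1, 1→1, 33→2, 27→2, 17→2, 23→3, 35→4, 19→3, 20→4, 20→4, 1→1, 2→2.
So the longest increasing subsequence has length 4, e.g. 1, 17, 23, 35.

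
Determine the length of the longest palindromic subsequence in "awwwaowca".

6

Using dp[i][j] = 2 + dp[i+1][j−1] if the ends match, else max(dp[i+1][j], dp[i][j−1]):
dp[1][9] = 6. A witness is awwwwa at positions 1,2,3,4,7,9.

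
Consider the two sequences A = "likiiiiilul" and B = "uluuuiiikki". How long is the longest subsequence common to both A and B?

A longest common subsequence is liiii (length 5); the LCS DP confirms no longer common subsequence exists.

5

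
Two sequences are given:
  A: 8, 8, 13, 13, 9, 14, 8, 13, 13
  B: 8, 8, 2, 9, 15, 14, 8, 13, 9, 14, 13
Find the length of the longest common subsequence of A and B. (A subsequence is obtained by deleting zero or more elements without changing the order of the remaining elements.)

7

A longest common subsequence is 8, 8, 9, 14, 8, 13, 13 (length 7); the LCS DP confirms no longer common subsequence exists.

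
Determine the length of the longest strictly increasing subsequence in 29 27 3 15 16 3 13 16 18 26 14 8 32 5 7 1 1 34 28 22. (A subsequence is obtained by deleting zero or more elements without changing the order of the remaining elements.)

Scanning left to right, the best length ending at each element is: 29→1, 27→1, 3→1, 15→2, 16→3, 3→1, 13→2, 16→3, 18→4, 26→5, 14→3, 8→2, 32→6, 5→2, 7→3, 1→1, 1→1, 34→7, 28→6, 22→5.
So the longest increasing subsequence has length 7, e.g. 3, 15, 16, 18, 26, 32, 34.

7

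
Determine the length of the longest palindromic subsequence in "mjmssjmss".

6

One longest palindromic subsequence is mjssjm (positions 1,2,4,5,6,7); it reads the same forward and backward, and the interval DP gives dp[1][9] = 6.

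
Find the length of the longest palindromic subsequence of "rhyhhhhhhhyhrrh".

13

Using dp[i][j] = 2 + dp[i+1][j−1] if the ends match, else max(dp[i+1][j], dp[i][j−1]):
dp[1][15] = 13. A witness is rhyhhhhhhhyhr at positions 1,2,3,4,5,6,7,8,9,10,11,12,14.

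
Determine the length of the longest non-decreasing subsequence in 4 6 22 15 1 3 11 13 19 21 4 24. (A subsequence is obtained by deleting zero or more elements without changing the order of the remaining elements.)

7

Let dp[i] be the longest non-decreasing subsequence ending at position i. Then dp = [1, 2, 3, 3, 1, 2, 3, 4, 5, 6, 3, 7].
The maximum is 7; one witness is 4, 6, 11, 13, 19, 21, 24 at positions 1,2,7,8,9,10,12.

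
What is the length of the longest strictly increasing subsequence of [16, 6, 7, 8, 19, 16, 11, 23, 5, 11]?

Let dp[i] be the longest increasing subsequence ending at position i. Then dp = [1, 1, 2, 3, 4, 4, 4, 5, 1, 4].
The maximum is 5; one witness is 6, 7, 8, 19, 23 at positions 2,3,4,5,8.

5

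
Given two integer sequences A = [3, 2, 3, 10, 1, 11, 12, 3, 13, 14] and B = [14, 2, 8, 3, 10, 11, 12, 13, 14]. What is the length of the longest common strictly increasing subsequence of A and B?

7

A longest common strictly increasing subsequence is 2, 3, 10, 11, 12, 13, 14 (length 7); it appears in order in both A and B, and no longer such subsequence exists.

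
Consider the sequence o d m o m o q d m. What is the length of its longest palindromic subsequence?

One longest palindromic subsequence is momom (positions 3,4,5,6,9); it reads the same forward and backward, and the interval DP gives dp[1][9] = 5.

5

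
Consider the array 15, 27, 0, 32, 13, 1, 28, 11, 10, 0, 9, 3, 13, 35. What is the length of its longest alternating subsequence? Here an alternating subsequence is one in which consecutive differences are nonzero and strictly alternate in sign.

A longest alternating subsequence is 15, 27, 0, 32, 13, 28, 0, 9, 3, 13 (positions 1,2,3,4,5,7,10,11,12,13); its 9 consecutive differences strictly alternate in sign, and length 10 is optimal.

10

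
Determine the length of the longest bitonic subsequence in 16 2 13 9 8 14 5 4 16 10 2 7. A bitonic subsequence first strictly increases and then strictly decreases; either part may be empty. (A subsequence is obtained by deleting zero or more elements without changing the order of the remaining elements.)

7

Let inc[i] be the LIS ending at i and dec[i] the longest strictly decreasing subsequence starting at i. inc = [1, 1, 2, 2, 2, 3, 2, 2, 4, 3, 1, 3], dec = [7, 1, 6, 5, 4, 4, 3, 2, 3, 2, 1, 1].
max_i inc[i]+dec[i]−1 = 7, with one witness 16, 13, 9, 8, 5, 4, 2.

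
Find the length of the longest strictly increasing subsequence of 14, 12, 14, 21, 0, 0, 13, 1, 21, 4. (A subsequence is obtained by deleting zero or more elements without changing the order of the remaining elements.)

3

Let dp[i] be the longest increasing subsequence ending at position i. Then dp = [1, 1, 2, 3, 1, 1, 2, 2, 3, 3].
The maximum is 3; one witness is 12, 14, 21 at positions 2,3,4.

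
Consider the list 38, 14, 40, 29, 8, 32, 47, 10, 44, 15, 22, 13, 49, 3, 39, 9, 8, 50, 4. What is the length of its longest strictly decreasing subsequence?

Let dp[i] be the longest decreasing subsequence ending at position i. Then dp = [1, 2, 1, 2, 3, 2, 1, 3, 2, 3, 3, 4, 1, 5, 3, 5, 6, 1, 7].
The maximum is 7; one witness is 38, 29, 15, 13, 9, 8, 4 at positions 1,4,10,12,16,17,19.

7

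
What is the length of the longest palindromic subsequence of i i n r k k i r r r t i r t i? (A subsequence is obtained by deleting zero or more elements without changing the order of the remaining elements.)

Using dp[i][j] = 2 + dp[i+1][j−1] if the ends match, else max(dp[i+1][j], dp[i][j−1]):
dp[1][15] = 9. A witness is irirrriri at positions 1,4,7,8,9,10,12,13,15.

9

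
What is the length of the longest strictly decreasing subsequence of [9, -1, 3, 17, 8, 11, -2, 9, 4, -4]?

5

Scanning left to right, the best length ending at each element is: 9→1, -1→2, 3→2, 17→1, 8→2, 11→2, -2→3, 9→3, 4→4, -4→5.
So the longest decreasing subsequence has length 5, e.g. 17, 11, 9, 4, -4.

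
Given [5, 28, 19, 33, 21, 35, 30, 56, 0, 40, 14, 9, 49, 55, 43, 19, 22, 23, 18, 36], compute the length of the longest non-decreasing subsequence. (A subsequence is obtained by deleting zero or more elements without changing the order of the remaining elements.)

One longest non-decreasing subsequence is 5, 28, 33, 35, 40, 49, 55 (positions 1,2,4,6,10,13,14), of length 7; no longer one exists.

7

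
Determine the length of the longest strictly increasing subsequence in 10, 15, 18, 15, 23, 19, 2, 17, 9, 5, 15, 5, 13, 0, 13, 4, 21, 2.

5

Let dp[i] be the longest increasing subsequence ending at position i. Then dp = [1, 2, 3, 2, 4, 4, 1, 3, 2, 2, 3, 2, 3, 1, 3, 2, 5, 2].
The maximum is 5; one witness is 10, 15, 18, 19, 21 at positions 1,2,3,6,17.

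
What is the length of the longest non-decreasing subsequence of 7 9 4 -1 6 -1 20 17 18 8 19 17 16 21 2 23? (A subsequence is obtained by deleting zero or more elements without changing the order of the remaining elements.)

7

One longest non-decreasing subsequence is 7, 9, 17, 18, 19, 21, 23 (positions 1,2,8,9,11,14,16), of length 7; no longer one exists.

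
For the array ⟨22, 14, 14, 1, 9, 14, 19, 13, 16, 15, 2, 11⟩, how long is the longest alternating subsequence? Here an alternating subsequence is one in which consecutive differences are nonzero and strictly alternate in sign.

A longest alternating subsequence is 22, 1, 14, 13, 16, 2, 11 (positions 1,4,6,8,9,11,12); its 6 consecutive differences strictly alternate in sign, and length 7 is optimal.

7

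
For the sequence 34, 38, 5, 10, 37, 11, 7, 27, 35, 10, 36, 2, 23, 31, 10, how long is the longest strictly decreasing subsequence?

5

Scanning left to right, the best length ending at each element is: 34→1, 38→1, 5→2, 10→2, 37→2, 11→3, 7→4, 27→3, 35→3, 10→4, 36→3, 2→5, 23→4, 31→4, 10→5.
So the longest decreasing subsequence has length 5, e.g. 38, 37, 11, 7, 2.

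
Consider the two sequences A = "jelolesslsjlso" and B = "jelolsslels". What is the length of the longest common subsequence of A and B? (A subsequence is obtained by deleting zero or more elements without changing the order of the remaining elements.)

A longest common subsequence is jelolsslls (length 10); the LCS DP confirms no longer common subsequence exists.

10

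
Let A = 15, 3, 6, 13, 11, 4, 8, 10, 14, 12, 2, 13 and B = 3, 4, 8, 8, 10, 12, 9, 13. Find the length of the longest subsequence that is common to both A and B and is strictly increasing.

6

For each value that appears in both, track the longest common increasing run ending there.
The best achievable length is 6; one witness is 3, 4, 8, 10, 12, 13 (A-positions 2,6,7,8,10,12, B-positions 1,2,3,5,6,8).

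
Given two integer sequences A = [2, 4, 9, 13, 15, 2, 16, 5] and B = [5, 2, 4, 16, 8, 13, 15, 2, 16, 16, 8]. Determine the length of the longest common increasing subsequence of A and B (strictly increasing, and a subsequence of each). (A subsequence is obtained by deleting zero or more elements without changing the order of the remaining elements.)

A longest common strictly increasing subsequence is 2, 4, 13, 15, 16 (length 5); it appears in order in both A and B, and no longer such subsequence exists.

5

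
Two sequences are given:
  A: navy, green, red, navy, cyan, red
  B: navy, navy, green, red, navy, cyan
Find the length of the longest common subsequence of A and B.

Backtracking the LCS table gives one alignment: navy (A1,B2) → green (A2,B3) → red (A3,B4) → navy (A4,B5) → cyan (A5,B6).
So the longest common subsequence has length 5.

5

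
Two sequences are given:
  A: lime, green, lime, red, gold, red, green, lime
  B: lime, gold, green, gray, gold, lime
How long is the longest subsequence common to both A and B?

4

A longest common subsequence is lime, green, gold, lime (length 4); the LCS DP confirms no longer common subsequence exists.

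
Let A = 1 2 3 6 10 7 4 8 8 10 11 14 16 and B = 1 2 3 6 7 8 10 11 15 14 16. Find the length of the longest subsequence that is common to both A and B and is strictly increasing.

10

A longest common strictly increasing subsequence is 1, 2, 3, 6, 7, 8, 10, 11, 14, 16 (length 10); it appears in order in both A and B, and no longer such subsequence exists.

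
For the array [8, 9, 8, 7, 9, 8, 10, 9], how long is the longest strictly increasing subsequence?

Let dp[i] be the longest increasing subsequence ending at position i. Then dp = [1, 2, 1, 1, 2, 2, 3, 3].
The maximum is 3; one witness is 8, 9, 10 at positions 1,2,7.

3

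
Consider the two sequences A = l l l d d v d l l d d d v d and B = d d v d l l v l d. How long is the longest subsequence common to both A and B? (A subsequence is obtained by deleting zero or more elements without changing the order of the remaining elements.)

8

A longest common subsequence is ddvdllvd (length 8); the LCS DP confirms no longer common subsequence exists.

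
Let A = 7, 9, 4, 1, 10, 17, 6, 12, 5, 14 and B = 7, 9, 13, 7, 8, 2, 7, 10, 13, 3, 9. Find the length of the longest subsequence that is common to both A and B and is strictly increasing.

A longest common strictly increasing subsequence is 7, 9, 10 (length 3); it appears in order in both A and B, and no longer such subsequence exists.

3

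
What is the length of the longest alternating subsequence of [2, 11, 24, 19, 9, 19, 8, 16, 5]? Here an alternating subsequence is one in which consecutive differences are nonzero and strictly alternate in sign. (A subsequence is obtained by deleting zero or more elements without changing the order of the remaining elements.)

7

A longest alternating subsequence is 2, 11, 9, 19, 8, 16, 5 (positions 1,2,5,6,7,8,9); its 6 consecutive differences strictly alternate in sign, and length 7 is optimal.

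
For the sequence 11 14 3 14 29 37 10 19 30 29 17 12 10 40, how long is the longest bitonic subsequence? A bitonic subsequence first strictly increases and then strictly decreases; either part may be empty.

9

One longest bitonic subsequence is 11, 14, 29, 37, 30, 29, 17, 12, 10 (positions 1,2,5,6,9,10,11,12,13): it rises to 37 then falls. Length 9 is optimal.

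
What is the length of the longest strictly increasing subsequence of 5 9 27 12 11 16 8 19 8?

5

One longest increasing subsequence is 5, 9, 12, 16, 19 (positions 1,2,4,6,8), of length 5; no longer one exists.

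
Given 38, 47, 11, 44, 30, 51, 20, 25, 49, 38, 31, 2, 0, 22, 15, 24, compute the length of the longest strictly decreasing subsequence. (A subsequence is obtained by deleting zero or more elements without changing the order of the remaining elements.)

6

One longest decreasing subsequence is 47, 44, 30, 20, 2, 0 (positions 2,4,5,7,12,13), of length 6; no longer one exists.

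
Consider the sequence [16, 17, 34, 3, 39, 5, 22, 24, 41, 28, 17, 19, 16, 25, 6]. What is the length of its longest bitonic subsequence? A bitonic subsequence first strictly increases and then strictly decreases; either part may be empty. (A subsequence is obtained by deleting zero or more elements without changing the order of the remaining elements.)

9

One longest bitonic subsequence is 16, 17, 34, 39, 41, 28, 19, 16, 6 (positions 1,2,3,5,9,10,12,13,15): it rises to 41 then falls. Length 9 is optimal.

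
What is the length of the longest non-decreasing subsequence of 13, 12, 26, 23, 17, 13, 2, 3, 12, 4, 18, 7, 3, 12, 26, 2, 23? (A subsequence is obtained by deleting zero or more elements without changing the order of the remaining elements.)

6

Scanning left to right, the best length ending at each element is: 13→1, 12→1, 26→2, 23→2, 17→2, 13→2, 2→1, 3→2, 12→3, 4→3, 18→4, 7→4, 3→3, 12→5, 26→6, 2→2, 23→6.
So the longest non-decreasing subsequence has length 6, e.g. 2, 3, 4, 7, 12, 26.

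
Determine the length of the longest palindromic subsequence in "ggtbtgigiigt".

7

One longest palindromic subsequence is tgiiigt (positions 3,6,7,9,10,11,12); it reads the same forward and backward, and the interval DP gives dp[1][12] = 7.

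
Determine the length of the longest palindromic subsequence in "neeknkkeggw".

One longest palindromic subsequence is ekkke (positions 3,4,6,7,8); it reads the same forward and backward, and the interval DP gives dp[1][11] = 5.

5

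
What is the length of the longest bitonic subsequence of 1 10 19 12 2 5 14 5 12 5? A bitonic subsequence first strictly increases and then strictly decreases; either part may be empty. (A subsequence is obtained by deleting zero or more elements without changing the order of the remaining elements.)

Let inc[i] be the LIS ending at i and dec[i] the longest strictly decreasing subsequence starting at i. inc = [1, 2, 3, 3, 2, 3, 4, 3, 4, 3], dec = [1, 2, 4, 2, 1, 1, 3, 1, 2, 1].
max_i inc[i]+dec[i]−1 = 6, with one witness 1, 10, 19, 14, 12, 5.

6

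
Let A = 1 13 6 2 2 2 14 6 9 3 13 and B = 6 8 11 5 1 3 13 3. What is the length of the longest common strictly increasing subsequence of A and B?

A longest common strictly increasing subsequence is 1, 3, 13 (length 3); it appears in order in both A and B, and no longer such subsequence exists.

3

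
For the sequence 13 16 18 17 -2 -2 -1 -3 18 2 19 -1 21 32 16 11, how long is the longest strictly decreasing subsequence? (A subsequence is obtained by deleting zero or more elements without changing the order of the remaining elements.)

4

One longest decreasing subsequence is 18, 17, -2, -3 (positions 3,4,5,8), of length 4; no longer one exists.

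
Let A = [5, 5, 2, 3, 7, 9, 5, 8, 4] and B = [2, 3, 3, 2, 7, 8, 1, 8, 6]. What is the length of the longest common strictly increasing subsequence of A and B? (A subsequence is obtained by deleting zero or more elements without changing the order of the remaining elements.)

For each value that appears in both, track the longest common increasing run ending there.
The best achievable length is 4; one witness is 2, 3, 7, 8 (A-positions 3,4,5,8, B-positions 1,2,5,6).

4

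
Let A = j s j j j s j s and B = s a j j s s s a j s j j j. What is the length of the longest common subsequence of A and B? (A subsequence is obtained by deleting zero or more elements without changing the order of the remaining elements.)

A longest common subsequence is jsjjjj (length 6); the LCS DP confirms no longer common subsequence exists.

6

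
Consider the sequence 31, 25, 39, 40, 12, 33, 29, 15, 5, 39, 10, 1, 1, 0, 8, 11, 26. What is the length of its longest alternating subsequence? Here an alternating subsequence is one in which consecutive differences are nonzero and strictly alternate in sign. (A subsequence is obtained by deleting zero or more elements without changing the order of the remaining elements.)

Track the best alternating length ending on an up-step vs a down-step at each position: up/down = 1/1, 1/2, 3/1, 3/1, 1/4, 5/4, 5/6, 5/6, 1/6, 7/4, 7/8, 1/8, 1/8, 1/8, 9/8, 9/8, 9/8.
The maximum over both is 9; one such subsequence is 31, 25, 39, 12, 33, 29, 39, 1, 8.

9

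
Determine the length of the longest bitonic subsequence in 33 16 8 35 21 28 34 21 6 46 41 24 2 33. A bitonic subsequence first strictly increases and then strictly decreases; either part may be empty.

Let inc[i] be the LIS ending at i and dec[i] the longest strictly decreasing subsequence starting at i. inc = [1, 1, 1, 2, 2, 3, 4, 2, 1, 5, 5, 3, 1, 4], dec = [5, 4, 3, 5, 3, 4, 4, 3, 2, 4, 3, 2, 1, 1].
max_i inc[i]+dec[i]−1 = 8, with one witness 16, 21, 28, 34, 46, 41, 24, 2.

8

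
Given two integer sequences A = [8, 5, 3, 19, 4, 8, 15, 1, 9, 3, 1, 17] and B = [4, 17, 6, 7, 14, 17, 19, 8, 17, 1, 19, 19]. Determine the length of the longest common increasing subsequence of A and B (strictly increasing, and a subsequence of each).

For each value that appears in both, track the longest common increasing run ending there.
The best achievable length is 3; one witness is 4, 8, 17 (A-positions 5,6,12, B-positions 1,8,9).

3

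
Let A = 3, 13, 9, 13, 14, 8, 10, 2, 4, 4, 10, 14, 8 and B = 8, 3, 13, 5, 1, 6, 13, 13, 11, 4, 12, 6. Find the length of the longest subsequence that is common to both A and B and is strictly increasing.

2

A longest common strictly increasing subsequence is 3, 13 (length 2); it appears in order in both A and B, and no longer such subsequence exists.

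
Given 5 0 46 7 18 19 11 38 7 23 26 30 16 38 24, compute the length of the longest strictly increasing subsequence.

8

Scanning left to right, the best length ending at each element is: 5→1, 0→1, 46→2, 7→2, 18→3, 19→4, 11→3, 38→5, 7→2, 23→5, 26→6, 30→7, 16→4, 38→8, 24→6.
So the longest increasing subsequence has length 8, e.g. 5, 7, 18, 19, 23, 26, 30, 38.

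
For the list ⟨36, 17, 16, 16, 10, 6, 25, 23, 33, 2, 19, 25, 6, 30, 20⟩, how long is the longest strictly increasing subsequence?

Let dp[i] be the longest increasing subsequence ending at position i. Then dp = [1, 1, 1, 1, 1, 1, 2, 2, 3, 1, 2, 3, 2, 4, 3].
The maximum is 4; one witness is 17, 23, 25, 30 at positions 2,8,12,14.

4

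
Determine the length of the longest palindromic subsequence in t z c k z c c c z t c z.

9

Using dp[i][j] = 2 + dp[i+1][j−1] if the ends match, else max(dp[i+1][j], dp[i][j−1]):
dp[1][12] = 9. A witness is zczccczcz at positions 2,3,5,6,7,8,9,11,12.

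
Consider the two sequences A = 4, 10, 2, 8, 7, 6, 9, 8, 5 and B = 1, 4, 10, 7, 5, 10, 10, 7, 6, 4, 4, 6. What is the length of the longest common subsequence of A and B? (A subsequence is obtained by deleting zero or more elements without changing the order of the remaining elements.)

4

A longest common subsequence is 4, 10, 7, 6 (length 4); the LCS DP confirms no longer common subsequence exists.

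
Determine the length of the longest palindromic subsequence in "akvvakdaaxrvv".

7

One longest palindromic subsequence is vvaaavv (positions 3,4,5,8,9,12,13); it reads the same forward and backward, and the interval DP gives dp[1][13] = 7.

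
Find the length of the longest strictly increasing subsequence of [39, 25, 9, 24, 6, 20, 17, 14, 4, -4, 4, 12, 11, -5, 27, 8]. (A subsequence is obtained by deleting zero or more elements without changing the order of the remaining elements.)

4

Scanning left to right, the best length ending at each element is: 39→1, 25→1, 9→1, 24→2, 6→1, 20→2, 17→2, 14→2, 4→1, -4→1, 4→2, 12→3, 11→3, -5→1, 27→4, 8→3.
So the longest increasing subsequence has length 4, e.g. -4, 4, 12, 27.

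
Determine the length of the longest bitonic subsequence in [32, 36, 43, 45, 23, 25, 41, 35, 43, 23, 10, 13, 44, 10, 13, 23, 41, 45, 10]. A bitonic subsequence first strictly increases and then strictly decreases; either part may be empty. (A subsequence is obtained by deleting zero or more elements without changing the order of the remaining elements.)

Let inc[i] be the LIS ending at i and dec[i] the longest strictly decreasing subsequence starting at i. inc = [1, 2, 3, 4, 1, 2, 3, 3, 4, 1, 1, 2, 5, 1, 2, 3, 4, 6, 1], dec = [5, 5, 6, 6, 3, 4, 5, 4, 4, 3, 1, 2, 3, 1, 2, 2, 2, 2, 1].
max_i inc[i]+dec[i]−1 = 9, with one witness 32, 36, 43, 45, 41, 35, 23, 13, 10.

9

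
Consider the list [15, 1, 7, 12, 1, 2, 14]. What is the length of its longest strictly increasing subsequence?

4

Scanning left to right, the best length ending at each element is: 15→1, 1→1, 7→2, 12→3, 1→1, 2→2, 14→4.
So the longest increasing subsequence has length 4, e.g. 1, 7, 12, 14.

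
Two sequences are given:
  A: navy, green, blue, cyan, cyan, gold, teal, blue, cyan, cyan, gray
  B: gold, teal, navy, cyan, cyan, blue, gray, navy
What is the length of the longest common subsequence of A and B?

5

Backtracking the LCS table gives one alignment: navy (A1,B3) → cyan (A4,B4) → cyan (A5,B5) → blue (A8,B6) → gray (A11,B7).
So the longest common subsequence has length 5.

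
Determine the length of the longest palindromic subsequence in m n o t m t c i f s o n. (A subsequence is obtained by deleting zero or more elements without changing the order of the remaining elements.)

7

Using dp[i][j] = 2 + dp[i+1][j−1] if the ends match, else max(dp[i+1][j], dp[i][j−1]):
dp[1][12] = 7. A witness is notmton at positions 2,3,4,5,6,11,12.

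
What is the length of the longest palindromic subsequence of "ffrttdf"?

4

Using dp[i][j] = 2 + dp[i+1][j−1] if the ends match, else max(dp[i+1][j], dp[i][j−1]):
dp[1][7] = 4. A witness is fttf at positions 1,4,5,7.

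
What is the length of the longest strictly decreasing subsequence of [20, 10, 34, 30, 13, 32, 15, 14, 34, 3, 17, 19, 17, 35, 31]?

One longest decreasing subsequence is 34, 30, 15, 14, 3 (positions 3,4,7,8,10), of length 5; no longer one exists.

5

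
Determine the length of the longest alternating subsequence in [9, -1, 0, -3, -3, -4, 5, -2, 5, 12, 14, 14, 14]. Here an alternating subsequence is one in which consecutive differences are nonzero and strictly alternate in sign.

7

Track the best alternating length ending on an up-step vs a down-step at each position: up/down = 1/1, 1/2, 3/2, 1/4, 1/4, 1/4, 5/2, 5/6, 7/2, 7/1, 7/1, 7/1, 7/1.
The maximum over both is 7; one such subsequence is 9, -1, 0, -3, 5, -2, 5.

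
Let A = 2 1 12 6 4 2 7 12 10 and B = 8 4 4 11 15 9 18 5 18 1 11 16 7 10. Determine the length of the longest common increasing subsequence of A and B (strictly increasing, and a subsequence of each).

3

For each value that appears in both, track the longest common increasing run ending there.
The best achievable length is 3; one witness is 4, 7, 10 (A-positions 5,7,9, B-positions 2,13,14).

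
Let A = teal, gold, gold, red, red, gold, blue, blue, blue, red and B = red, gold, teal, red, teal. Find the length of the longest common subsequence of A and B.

3

Backtracking the LCS table gives one alignment: red (A5,B1) → gold (A6,B2) → red (A10,B4).
So the longest common subsequence has length 3.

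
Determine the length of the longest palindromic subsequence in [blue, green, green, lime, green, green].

5

One longest palindromic subsequence is green green lime green green (positions 2,3,4,5,6); it reads the same forward and backward, and the interval DP gives dp[1][6] = 5.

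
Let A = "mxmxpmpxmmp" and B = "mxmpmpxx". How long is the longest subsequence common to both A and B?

7

Backtracking the LCS table gives one alignment: m (A1,B1) → x (A2,B2) → m (A3,B3) → p (A5,B4) → m (A6,B5) → p (A7,B6) → x (A8,B8).
So the longest common subsequence has length 7.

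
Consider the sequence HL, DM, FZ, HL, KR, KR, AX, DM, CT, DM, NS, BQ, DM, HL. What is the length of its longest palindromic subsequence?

7

One longest palindromic subsequence is HL DM DM CT DM DM HL (positions 1,2,8,9,10,13,14); it reads the same forward and backward, and the interval DP gives dp[1][14] = 7.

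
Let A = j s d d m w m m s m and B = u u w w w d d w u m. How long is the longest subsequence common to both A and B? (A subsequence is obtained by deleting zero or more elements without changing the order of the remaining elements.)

4

Backtracking the LCS table gives one alignment: d (A3,B6) → d (A4,B7) → w (A6,B8) → m (A10,B10).
So the longest common subsequence has length 4.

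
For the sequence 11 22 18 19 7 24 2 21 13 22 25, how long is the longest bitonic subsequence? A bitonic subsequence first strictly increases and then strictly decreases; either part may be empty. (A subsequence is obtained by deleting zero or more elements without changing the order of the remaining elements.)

Let inc[i] be the LIS ending at i and dec[i] the longest strictly decreasing subsequence starting at i. inc = [1, 2, 2, 3, 1, 4, 1, 4, 2, 5, 6], dec = [3, 4, 3, 3, 2, 3, 1, 2, 1, 1, 1].
max_i inc[i]+dec[i]−1 = 6, with one witness 11, 18, 19, 24, 21, 13.

6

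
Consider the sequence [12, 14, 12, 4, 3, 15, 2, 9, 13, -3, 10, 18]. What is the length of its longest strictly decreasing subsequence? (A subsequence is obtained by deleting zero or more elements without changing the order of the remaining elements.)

6

One longest decreasing subsequence is 14, 12, 4, 3, 2, -3 (positions 2,3,4,5,7,10), of length 6; no longer one exists.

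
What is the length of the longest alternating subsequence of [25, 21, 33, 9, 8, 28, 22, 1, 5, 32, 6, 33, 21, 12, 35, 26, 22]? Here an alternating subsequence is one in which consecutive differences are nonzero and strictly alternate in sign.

12

Track the best alternating length ending on an up-step vs a down-step at each position: up/down = 1/1, 1/2, 3/1, 1/4, 1/4, 5/4, 5/6, 1/6, 7/6, 7/4, 7/8, 9/1, 9/10, 9/10, 11/1, 11/12, 11/12.
The maximum over both is 12; one such subsequence is 25, 21, 33, 9, 28, 22, 32, 6, 33, 21, 35, 26.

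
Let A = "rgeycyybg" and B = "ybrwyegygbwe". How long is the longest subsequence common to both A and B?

A longest common subsequence is rgyb (length 4); the LCS DP confirms no longer common subsequence exists.

4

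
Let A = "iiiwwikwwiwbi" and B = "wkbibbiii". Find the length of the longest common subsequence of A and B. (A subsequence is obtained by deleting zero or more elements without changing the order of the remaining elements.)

5

Backtracking the LCS table gives one alignment: w (A5,B1) → k (A7,B2) → i (A10,B4) → b (A12,B6) → i (A13,B9).
So the longest common subsequence has length 5.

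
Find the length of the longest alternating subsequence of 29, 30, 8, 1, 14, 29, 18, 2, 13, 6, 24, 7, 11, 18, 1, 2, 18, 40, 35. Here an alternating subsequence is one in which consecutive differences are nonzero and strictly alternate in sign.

A longest alternating subsequence is 29, 30, 8, 14, 2, 13, 6, 24, 7, 11, 1, 40, 35 (positions 1,2,3,5,8,9,10,11,12,13,15,18,19); its 12 consecutive differences strictly alternate in sign, and length 13 is optimal.

13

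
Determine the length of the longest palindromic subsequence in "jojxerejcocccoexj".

11

Using dp[i][j] = 2 + dp[i+1][j−1] if the ends match, else max(dp[i+1][j], dp[i][j−1]):
dp[1][17] = 11. A witness is jxeocccoexj at positions 1,4,5,10,11,12,13,14,15,16,17.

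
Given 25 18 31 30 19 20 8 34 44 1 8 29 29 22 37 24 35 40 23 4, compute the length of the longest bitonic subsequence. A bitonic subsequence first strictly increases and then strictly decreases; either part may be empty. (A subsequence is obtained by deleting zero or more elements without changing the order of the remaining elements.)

9

Let inc[i] be the LIS ending at i and dec[i] the longest strictly decreasing subsequence starting at i. inc = [1, 1, 2, 2, 2, 3, 1, 4, 5, 1, 2, 4, 4, 4, 5, 5, 6, 7, 5, 2], dec = [4, 3, 6, 5, 3, 3, 2, 5, 5, 1, 2, 4, 4, 2, 4, 3, 3, 3, 2, 1].
max_i inc[i]+dec[i]−1 = 9, with one witness 18, 19, 20, 34, 44, 37, 35, 23, 4.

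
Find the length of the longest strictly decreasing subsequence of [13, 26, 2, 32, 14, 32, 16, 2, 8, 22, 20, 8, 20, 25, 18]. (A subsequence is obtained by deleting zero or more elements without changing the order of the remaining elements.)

4

Let dp[i] be the longest decreasing subsequence ending at position i. Then dp = [1, 1, 2, 1, 2, 1, 2, 3, 3, 2, 3, 4, 3, 2, 4].
The maximum is 4; one witness is 26, 22, 20, 8 at positions 2,10,11,12.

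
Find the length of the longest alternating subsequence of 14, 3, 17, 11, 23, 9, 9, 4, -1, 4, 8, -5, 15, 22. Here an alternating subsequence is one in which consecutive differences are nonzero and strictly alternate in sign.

Track the best alternating length ending on an up-step vs a down-step at each position: up/down = 1/1, 1/2, 3/1, 3/4, 5/1, 3/6, 3/6, 3/6, 1/6, 7/6, 7/6, 1/8, 9/6, 9/6.
The maximum over both is 9; one such subsequence is 14, 3, 17, 11, 23, -1, 4, -5, 15.

9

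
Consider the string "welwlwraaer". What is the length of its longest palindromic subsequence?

5

Using dp[i][j] = 2 + dp[i+1][j−1] if the ends match, else max(dp[i+1][j], dp[i][j−1]):
dp[1][11] = 5. A witness is ewlwe at positions 2,4,5,6,10.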